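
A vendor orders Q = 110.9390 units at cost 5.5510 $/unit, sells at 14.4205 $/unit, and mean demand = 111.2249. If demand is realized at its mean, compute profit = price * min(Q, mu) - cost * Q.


Sales at mu = min(110.9390, 111.2249) = 110.9390
Revenue = 14.4205 * 110.9390 = 1599.7958
Total cost = 5.5510 * 110.9390 = 615.8224
Profit = 1599.7958 - 615.8224 = 983.9735

983.9735 $


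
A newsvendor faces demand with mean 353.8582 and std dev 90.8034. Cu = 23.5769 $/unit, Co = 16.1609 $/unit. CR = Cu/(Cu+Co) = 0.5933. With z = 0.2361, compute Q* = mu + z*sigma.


CR = Cu/(Cu+Co) = 23.5769/(23.5769+16.1609) = 0.5933
z = 0.2361
Q* = 353.8582 + 0.2361 * 90.8034 = 375.2969

375.2969 units


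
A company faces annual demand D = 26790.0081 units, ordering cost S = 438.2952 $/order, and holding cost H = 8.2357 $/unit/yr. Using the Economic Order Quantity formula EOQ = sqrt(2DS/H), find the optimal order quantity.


2*D*S = 2 * 26790.0081 * 438.2952 = 23483863.9164
2*D*S/H = 2851471.5102
EOQ = sqrt(2851471.5102) = 1688.6301

1688.6301 units


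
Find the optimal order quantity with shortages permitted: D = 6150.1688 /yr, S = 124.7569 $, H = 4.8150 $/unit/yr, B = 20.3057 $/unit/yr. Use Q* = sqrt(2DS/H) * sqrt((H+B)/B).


sqrt(2DS/H) = 564.5373
sqrt((H+B)/B) = 1.1123
Q* = 564.5373 * 1.1123 = 627.9131

627.9131 units


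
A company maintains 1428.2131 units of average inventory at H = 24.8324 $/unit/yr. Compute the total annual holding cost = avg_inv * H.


Cost = 1428.2131 * 24.8324 = 35465.9590

35465.9590 $/yr


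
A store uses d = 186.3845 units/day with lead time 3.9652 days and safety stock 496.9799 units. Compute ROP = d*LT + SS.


d*LT = 186.3845 * 3.9652 = 739.0518
ROP = 739.0518 + 496.9799 = 1236.0317

1236.0317 units


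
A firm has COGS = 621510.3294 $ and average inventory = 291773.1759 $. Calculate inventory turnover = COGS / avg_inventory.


Turnover = 621510.3294 / 291773.1759 = 2.1301

2.1301


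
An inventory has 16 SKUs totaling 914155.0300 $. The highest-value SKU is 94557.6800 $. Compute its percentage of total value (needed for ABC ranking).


Top item = 94557.6800
Total = 914155.0300
Percentage = 94557.6800 / 914155.0300 * 100 = 10.3437

10.3437%


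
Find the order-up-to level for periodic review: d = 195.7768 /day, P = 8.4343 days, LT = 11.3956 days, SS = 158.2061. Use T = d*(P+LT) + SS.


P + LT = 19.8299
d*(P+LT) = 195.7768 * 19.8299 = 3882.2344
T = 3882.2344 + 158.2061 = 4040.4405

4040.4405 units


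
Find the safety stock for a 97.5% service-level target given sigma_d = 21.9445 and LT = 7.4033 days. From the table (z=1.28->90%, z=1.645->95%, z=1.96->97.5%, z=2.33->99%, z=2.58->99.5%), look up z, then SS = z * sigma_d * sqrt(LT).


From the table, SL = 97.5% corresponds to z = 1.96
sqrt(LT) = sqrt(7.4033) = 2.7209
SS = 1.96 * 21.9445 * 2.7209 = 117.0293

117.0293 units


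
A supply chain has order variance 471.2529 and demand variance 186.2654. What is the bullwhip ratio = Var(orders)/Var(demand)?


BW = 471.2529 / 186.2654 = 2.5300

2.5300


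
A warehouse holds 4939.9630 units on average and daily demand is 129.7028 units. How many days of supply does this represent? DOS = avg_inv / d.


DOS = 4939.9630 / 129.7028 = 38.0868

38.0868 days


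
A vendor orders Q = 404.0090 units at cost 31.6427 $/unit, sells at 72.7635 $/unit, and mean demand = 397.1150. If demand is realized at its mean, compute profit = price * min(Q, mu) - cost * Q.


Sales at mu = min(404.0090, 397.1150) = 397.1150
Revenue = 72.7635 * 397.1150 = 28895.4773
Total cost = 31.6427 * 404.0090 = 12783.9356
Profit = 28895.4773 - 12783.9356 = 16111.5417

16111.5417 $


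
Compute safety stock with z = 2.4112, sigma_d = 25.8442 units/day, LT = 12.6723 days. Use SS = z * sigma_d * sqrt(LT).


sqrt(LT) = sqrt(12.6723) = 3.5598
SS = 2.4112 * 25.8442 * 3.5598 = 221.8319

221.8319 units


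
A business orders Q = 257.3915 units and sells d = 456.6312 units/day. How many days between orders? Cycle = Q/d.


Cycle = 257.3915 / 456.6312 = 0.5637

0.5637 days


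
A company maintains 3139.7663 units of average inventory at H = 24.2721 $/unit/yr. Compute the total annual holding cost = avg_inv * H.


Cost = 3139.7663 * 24.2721 = 76208.7216

76208.7216 $/yr


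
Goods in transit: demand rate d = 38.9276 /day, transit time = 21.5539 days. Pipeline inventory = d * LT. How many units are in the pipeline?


Pipeline = 38.9276 * 21.5539 = 839.0416

839.0416 units


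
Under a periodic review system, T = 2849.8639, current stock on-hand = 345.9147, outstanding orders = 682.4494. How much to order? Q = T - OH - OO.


Inventory position = OH + OO = 345.9147 + 682.4494 = 1028.3641
Q = 2849.8639 - 1028.3641 = 1821.4998

1821.4998 units


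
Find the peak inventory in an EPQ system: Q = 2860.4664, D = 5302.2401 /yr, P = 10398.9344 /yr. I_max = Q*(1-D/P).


D/P = 0.5099
1 - D/P = 0.4901
I_max = 2860.4664 * 0.4901 = 1401.9631

1401.9631 units


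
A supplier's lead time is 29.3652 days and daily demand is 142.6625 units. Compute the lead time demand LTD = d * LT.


LTD = 142.6625 * 29.3652 = 4189.3128

4189.3128 units


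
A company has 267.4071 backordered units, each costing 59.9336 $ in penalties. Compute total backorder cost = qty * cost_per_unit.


Total = 267.4071 * 59.9336 = 16026.6702

16026.6702 $


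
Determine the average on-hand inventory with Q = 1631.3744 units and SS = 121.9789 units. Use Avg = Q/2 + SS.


Q/2 = 815.6872
Avg = 815.6872 + 121.9789 = 937.6661

937.6661 units


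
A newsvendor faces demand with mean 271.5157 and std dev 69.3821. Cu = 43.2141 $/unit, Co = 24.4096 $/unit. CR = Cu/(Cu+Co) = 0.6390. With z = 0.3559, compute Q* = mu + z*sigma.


CR = Cu/(Cu+Co) = 43.2141/(43.2141+24.4096) = 0.6390
z = 0.3559
Q* = 271.5157 + 0.3559 * 69.3821 = 296.2088

296.2088 units


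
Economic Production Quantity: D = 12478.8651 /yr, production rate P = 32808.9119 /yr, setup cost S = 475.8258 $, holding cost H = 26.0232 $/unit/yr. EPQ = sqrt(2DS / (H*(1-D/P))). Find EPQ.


1 - D/P = 1 - 0.3803 = 0.6197
H*(1-D/P) = 16.1253
2DS = 11875531.9386
EPQ = sqrt(736454.3326) = 858.1692

858.1692 units


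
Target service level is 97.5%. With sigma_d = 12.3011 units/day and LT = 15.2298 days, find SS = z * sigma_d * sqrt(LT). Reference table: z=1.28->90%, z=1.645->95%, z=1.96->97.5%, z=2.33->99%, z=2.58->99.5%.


From the table, SL = 97.5% corresponds to z = 1.96
sqrt(LT) = sqrt(15.2298) = 3.9025
SS = 1.96 * 12.3011 * 3.9025 = 94.0908

94.0908 units


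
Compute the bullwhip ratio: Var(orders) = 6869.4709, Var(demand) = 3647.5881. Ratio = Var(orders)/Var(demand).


BW = 6869.4709 / 3647.5881 = 1.8833

1.8833


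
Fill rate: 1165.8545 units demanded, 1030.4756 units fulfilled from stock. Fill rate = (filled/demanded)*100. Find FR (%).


FR = 1030.4756 / 1165.8545 * 100 = 88.3880

88.3880%


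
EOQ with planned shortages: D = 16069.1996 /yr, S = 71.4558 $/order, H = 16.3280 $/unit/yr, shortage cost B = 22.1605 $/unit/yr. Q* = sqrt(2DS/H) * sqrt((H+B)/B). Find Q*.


sqrt(2DS/H) = 375.0286
sqrt((H+B)/B) = 1.3179
Q* = 375.0286 * 1.3179 = 494.2425

494.2425 units


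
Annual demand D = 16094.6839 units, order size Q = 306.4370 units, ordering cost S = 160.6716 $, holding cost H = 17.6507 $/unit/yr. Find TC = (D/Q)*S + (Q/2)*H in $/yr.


Ordering cost = D*S/Q = 8438.7937
Holding cost = Q*H/2 = 2704.4138
TC = 8438.7937 + 2704.4138 = 11143.2074

11143.2074 $/yr


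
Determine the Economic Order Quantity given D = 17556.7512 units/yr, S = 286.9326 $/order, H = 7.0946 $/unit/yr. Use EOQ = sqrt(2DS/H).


2*D*S = 2 * 17556.7512 * 286.9326 = 10075208.5387
2*D*S/H = 1420123.5501
EOQ = sqrt(1420123.5501) = 1191.6894

1191.6894 units


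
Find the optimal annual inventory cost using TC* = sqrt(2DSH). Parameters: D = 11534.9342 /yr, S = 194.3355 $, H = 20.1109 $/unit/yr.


2*D*S*H = 90163085.5591
TC* = sqrt(90163085.5591) = 9495.4245

9495.4245 $/yr


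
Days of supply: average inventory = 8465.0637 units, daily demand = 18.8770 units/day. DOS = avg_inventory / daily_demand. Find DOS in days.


DOS = 8465.0637 / 18.8770 = 448.4327

448.4327 days


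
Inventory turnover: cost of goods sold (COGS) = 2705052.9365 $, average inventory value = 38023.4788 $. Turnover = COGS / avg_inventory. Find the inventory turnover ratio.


Turnover = 2705052.9365 / 38023.4788 = 71.1416

71.1416


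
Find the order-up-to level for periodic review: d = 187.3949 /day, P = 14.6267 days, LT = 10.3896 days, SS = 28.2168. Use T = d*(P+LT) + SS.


P + LT = 25.0163
d*(P+LT) = 187.3949 * 25.0163 = 4687.9270
T = 4687.9270 + 28.2168 = 4716.1438

4716.1438 units


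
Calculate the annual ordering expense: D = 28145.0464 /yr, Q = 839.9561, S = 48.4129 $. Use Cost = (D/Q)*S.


Number of orders = D/Q = 33.5078
Cost = 33.5078 * 48.4129 = 1622.2078

1622.2078 $/yr


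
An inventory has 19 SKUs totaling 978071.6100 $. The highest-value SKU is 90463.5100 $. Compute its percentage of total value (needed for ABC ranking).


Top item = 90463.5100
Total = 978071.6100
Percentage = 90463.5100 / 978071.6100 * 100 = 9.2492

9.2492%


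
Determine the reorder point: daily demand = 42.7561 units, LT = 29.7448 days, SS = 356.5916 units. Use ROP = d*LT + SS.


d*LT = 42.7561 * 29.7448 = 1271.7716
ROP = 1271.7716 + 356.5916 = 1628.3632

1628.3632 units


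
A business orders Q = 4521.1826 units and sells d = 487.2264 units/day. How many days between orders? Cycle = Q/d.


Cycle = 4521.1826 / 487.2264 = 9.2794

9.2794 days


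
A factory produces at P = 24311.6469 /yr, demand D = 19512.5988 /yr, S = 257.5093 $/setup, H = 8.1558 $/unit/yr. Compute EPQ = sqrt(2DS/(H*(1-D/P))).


1 - D/P = 1 - 0.8026 = 0.1974
H*(1-D/P) = 1.6099
2DS = 10049351.3163
EPQ = sqrt(6242100.2374) = 2498.4195

2498.4195 units


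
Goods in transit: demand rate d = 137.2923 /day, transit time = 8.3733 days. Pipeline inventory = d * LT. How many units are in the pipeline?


Pipeline = 137.2923 * 8.3733 = 1149.5896

1149.5896 units


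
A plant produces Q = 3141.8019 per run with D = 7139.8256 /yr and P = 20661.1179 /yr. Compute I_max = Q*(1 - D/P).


D/P = 0.3456
1 - D/P = 0.6544
I_max = 3141.8019 * 0.6544 = 2056.0950

2056.0950 units


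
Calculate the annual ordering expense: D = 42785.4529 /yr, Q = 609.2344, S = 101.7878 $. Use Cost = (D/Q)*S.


Number of orders = D/Q = 70.2282
Cost = 70.2282 * 101.7878 = 7148.3769

7148.3769 $/yr


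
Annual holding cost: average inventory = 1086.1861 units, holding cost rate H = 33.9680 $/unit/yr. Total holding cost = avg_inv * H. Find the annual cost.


Cost = 1086.1861 * 33.9680 = 36895.5694

36895.5694 $/yr


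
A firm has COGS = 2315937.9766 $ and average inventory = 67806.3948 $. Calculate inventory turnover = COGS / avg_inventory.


Turnover = 2315937.9766 / 67806.3948 = 34.1552

34.1552


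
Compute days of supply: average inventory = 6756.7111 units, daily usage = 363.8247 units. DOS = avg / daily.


DOS = 6756.7111 / 363.8247 = 18.5713

18.5713 days


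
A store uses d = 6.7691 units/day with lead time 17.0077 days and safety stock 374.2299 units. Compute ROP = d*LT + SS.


d*LT = 6.7691 * 17.0077 = 115.1268
ROP = 115.1268 + 374.2299 = 489.3567

489.3567 units


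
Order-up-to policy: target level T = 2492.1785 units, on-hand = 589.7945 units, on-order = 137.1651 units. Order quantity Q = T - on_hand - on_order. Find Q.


Inventory position = OH + OO = 589.7945 + 137.1651 = 726.9596
Q = 2492.1785 - 726.9596 = 1765.2189

1765.2189 units


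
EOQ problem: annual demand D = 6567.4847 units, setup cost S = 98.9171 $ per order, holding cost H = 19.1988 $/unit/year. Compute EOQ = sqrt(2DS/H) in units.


2*D*S = 2 * 6567.4847 * 98.9171 = 1299273.0816
2*D*S/H = 67674.7027
EOQ = sqrt(67674.7027) = 260.1436

260.1436 units


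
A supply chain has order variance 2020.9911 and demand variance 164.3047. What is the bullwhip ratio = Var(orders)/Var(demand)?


BW = 2020.9911 / 164.3047 = 12.3003

12.3003


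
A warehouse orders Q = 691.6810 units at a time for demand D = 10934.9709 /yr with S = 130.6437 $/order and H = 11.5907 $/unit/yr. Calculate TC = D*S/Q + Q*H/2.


Ordering cost = D*S/Q = 2065.3814
Holding cost = Q*H/2 = 4008.5335
TC = 2065.3814 + 4008.5335 = 6073.9149

6073.9149 $/yr


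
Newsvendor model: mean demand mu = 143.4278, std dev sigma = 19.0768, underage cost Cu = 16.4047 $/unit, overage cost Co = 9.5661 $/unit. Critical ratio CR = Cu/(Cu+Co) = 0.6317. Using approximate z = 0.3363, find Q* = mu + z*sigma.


CR = Cu/(Cu+Co) = 16.4047/(16.4047+9.5661) = 0.6317
z = 0.3363
Q* = 143.4278 + 0.3363 * 19.0768 = 149.8433

149.8433 units


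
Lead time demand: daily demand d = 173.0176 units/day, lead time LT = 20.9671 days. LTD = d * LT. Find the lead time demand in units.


LTD = 173.0176 * 20.9671 = 3627.6773

3627.6773 units


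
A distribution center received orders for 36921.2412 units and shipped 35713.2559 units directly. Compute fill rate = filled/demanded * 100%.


FR = 35713.2559 / 36921.2412 * 100 = 96.7282

96.7282%


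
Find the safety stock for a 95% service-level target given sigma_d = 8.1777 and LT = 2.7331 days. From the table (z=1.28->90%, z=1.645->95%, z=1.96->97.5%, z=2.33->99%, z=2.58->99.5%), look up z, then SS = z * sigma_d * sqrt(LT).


From the table, SL = 95% corresponds to z = 1.645
sqrt(LT) = sqrt(2.7331) = 1.6532
SS = 1.645 * 8.1777 * 1.6532 = 22.2395

22.2395 units


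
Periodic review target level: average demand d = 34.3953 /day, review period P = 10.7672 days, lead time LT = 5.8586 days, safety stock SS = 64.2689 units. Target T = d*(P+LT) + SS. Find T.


P + LT = 16.6258
d*(P+LT) = 34.3953 * 16.6258 = 571.8494
T = 571.8494 + 64.2689 = 636.1183

636.1183 units


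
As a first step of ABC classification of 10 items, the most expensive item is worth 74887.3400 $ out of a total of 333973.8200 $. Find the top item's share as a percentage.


Top item = 74887.3400
Total = 333973.8200
Percentage = 74887.3400 / 333973.8200 * 100 = 22.4231

22.4231%


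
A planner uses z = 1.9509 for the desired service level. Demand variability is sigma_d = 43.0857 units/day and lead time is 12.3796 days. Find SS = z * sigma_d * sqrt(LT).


sqrt(LT) = sqrt(12.3796) = 3.5185
SS = 1.9509 * 43.0857 * 3.5185 = 295.7478

295.7478 units


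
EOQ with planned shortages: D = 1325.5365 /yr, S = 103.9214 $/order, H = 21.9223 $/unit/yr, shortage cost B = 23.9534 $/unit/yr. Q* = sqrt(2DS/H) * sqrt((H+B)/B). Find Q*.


sqrt(2DS/H) = 112.1038
sqrt((H+B)/B) = 1.3839
Q* = 112.1038 * 1.3839 = 155.1415

155.1415 units


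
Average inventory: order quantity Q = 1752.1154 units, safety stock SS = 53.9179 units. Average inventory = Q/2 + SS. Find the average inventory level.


Q/2 = 876.0577
Avg = 876.0577 + 53.9179 = 929.9756

929.9756 units


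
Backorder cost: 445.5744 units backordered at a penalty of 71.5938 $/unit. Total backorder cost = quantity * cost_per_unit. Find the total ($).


Total = 445.5744 * 71.5938 = 31900.3645

31900.3645 $


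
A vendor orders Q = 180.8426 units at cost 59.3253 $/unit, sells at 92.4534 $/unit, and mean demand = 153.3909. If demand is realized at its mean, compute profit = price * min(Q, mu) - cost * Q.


Sales at mu = min(180.8426, 153.3909) = 153.3909
Revenue = 92.4534 * 153.3909 = 14181.5102
Total cost = 59.3253 * 180.8426 = 10728.5415
Profit = 14181.5102 - 10728.5415 = 3452.9687

3452.9687 $


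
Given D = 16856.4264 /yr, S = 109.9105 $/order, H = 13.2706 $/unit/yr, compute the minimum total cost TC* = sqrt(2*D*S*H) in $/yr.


2*D*S*H = 49172834.8947
TC* = sqrt(49172834.8947) = 7012.3345

7012.3345 $/yr


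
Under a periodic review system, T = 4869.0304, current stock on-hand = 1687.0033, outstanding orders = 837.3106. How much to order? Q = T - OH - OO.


Inventory position = OH + OO = 1687.0033 + 837.3106 = 2524.3139
Q = 4869.0304 - 2524.3139 = 2344.7165

2344.7165 units


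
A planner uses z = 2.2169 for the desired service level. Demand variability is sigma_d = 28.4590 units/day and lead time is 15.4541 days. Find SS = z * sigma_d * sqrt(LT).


sqrt(LT) = sqrt(15.4541) = 3.9312
SS = 2.2169 * 28.4590 * 3.9312 = 248.0205

248.0205 units


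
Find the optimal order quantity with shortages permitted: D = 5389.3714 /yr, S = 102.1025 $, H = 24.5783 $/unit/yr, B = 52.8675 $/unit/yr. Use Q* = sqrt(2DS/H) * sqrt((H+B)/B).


sqrt(2DS/H) = 211.6052
sqrt((H+B)/B) = 1.2103
Q* = 211.6052 * 1.2103 = 256.1126

256.1126 units


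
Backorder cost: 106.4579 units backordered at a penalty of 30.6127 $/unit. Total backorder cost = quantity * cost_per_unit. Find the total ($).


Total = 106.4579 * 30.6127 = 3258.9638

3258.9638 $


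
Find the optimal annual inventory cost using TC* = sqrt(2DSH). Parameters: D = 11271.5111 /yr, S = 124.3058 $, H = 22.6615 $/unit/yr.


2*D*S*H = 63502699.0903
TC* = sqrt(63502699.0903) = 7968.8581

7968.8581 $/yr


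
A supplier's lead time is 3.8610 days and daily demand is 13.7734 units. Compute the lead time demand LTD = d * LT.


LTD = 13.7734 * 3.8610 = 53.1791

53.1791 units


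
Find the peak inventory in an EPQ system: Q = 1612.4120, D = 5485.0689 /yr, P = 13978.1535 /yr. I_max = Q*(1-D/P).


D/P = 0.3924
1 - D/P = 0.6076
I_max = 1612.4120 * 0.6076 = 979.6967

979.6967 units


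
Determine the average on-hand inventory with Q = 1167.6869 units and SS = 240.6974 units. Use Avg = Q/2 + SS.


Q/2 = 583.8434
Avg = 583.8434 + 240.6974 = 824.5408

824.5408 units


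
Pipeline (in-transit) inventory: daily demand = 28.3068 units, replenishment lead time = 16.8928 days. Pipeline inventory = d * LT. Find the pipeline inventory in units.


Pipeline = 28.3068 * 16.8928 = 478.1811

478.1811 units


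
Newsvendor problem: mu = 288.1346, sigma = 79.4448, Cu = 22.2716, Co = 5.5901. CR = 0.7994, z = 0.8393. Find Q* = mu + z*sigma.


CR = Cu/(Cu+Co) = 22.2716/(22.2716+5.5901) = 0.7994
z = 0.8393
Q* = 288.1346 + 0.8393 * 79.4448 = 354.8126

354.8126 units


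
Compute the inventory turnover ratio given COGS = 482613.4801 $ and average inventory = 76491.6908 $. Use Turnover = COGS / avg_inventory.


Turnover = 482613.4801 / 76491.6908 = 6.3094

6.3094


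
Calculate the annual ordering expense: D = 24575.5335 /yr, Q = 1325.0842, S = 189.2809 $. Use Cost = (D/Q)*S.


Number of orders = D/Q = 18.5464
Cost = 18.5464 * 189.2809 = 3510.4781

3510.4781 $/yr


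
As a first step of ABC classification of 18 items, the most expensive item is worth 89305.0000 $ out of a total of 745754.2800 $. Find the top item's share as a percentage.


Top item = 89305.0000
Total = 745754.2800
Percentage = 89305.0000 / 745754.2800 * 100 = 11.9751

11.9751%


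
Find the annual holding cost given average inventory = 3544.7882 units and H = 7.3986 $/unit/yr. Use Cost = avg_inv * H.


Cost = 3544.7882 * 7.3986 = 26226.4700

26226.4700 $/yr


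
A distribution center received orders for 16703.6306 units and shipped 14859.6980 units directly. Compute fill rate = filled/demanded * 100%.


FR = 14859.6980 / 16703.6306 * 100 = 88.9609

88.9609%


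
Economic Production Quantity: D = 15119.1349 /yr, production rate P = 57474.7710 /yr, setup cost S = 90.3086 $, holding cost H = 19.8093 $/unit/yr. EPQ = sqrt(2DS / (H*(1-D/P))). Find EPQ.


1 - D/P = 1 - 0.2631 = 0.7369
H*(1-D/P) = 14.5983
2DS = 2730775.8121
EPQ = sqrt(187060.8741) = 432.5053

432.5053 units


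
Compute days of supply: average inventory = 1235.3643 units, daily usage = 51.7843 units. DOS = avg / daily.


DOS = 1235.3643 / 51.7843 = 23.8560

23.8560 days


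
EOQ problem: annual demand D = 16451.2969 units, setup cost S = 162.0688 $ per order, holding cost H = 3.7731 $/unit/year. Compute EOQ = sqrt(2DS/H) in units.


2*D*S = 2 * 16451.2969 * 162.0688 = 5332483.8941
2*D*S/H = 1413289.8397
EOQ = sqrt(1413289.8397) = 1188.8187

1188.8187 units


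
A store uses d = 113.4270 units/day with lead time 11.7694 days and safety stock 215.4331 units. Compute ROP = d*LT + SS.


d*LT = 113.4270 * 11.7694 = 1334.9677
ROP = 1334.9677 + 215.4331 = 1550.4008

1550.4008 units


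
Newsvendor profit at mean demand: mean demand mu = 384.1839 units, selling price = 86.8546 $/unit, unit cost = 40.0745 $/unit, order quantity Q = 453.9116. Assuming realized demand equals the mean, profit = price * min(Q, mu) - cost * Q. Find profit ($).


Sales at mu = min(453.9116, 384.1839) = 384.1839
Revenue = 86.8546 * 384.1839 = 33368.1390
Total cost = 40.0745 * 453.9116 = 18190.2804
Profit = 33368.1390 - 18190.2804 = 15177.8585

15177.8585 $


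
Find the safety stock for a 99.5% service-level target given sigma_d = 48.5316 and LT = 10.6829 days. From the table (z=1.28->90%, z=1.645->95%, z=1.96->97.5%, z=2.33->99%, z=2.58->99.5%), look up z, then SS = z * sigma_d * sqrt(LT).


From the table, SL = 99.5% corresponds to z = 2.58
sqrt(LT) = sqrt(10.6829) = 3.2685
SS = 2.58 * 48.5316 * 3.2685 = 409.2502

409.2502 units


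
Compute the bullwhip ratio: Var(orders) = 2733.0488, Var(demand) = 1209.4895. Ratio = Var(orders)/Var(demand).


BW = 2733.0488 / 1209.4895 = 2.2597

2.2597


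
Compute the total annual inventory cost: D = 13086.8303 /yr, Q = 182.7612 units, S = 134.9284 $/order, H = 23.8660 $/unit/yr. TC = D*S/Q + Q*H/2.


Ordering cost = D*S/Q = 9661.7065
Holding cost = Q*H/2 = 2180.8894
TC = 9661.7065 + 2180.8894 = 11842.5959

11842.5959 $/yr


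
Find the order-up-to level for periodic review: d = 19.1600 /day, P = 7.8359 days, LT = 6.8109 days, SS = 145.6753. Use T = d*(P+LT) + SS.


P + LT = 14.6468
d*(P+LT) = 19.1600 * 14.6468 = 280.6327
T = 280.6327 + 145.6753 = 426.3080

426.3080 units


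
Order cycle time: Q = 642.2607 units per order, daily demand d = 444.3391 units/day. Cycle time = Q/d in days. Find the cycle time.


Cycle = 642.2607 / 444.3391 = 1.4454

1.4454 days


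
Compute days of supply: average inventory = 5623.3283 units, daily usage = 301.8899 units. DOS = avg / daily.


DOS = 5623.3283 / 301.8899 = 18.6271

18.6271 days


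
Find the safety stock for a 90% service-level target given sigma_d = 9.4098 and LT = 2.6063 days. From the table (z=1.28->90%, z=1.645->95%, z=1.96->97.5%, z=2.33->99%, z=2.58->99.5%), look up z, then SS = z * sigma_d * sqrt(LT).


From the table, SL = 90% corresponds to z = 1.28
sqrt(LT) = sqrt(2.6063) = 1.6144
SS = 1.28 * 9.4098 * 1.6144 = 19.4448

19.4448 units


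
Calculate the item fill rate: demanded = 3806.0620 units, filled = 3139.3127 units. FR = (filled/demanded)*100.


FR = 3139.3127 / 3806.0620 * 100 = 82.4819

82.4819%


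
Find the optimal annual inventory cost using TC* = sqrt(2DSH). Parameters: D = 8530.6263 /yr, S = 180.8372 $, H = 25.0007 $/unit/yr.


2*D*S*H = 77134888.4333
TC* = sqrt(77134888.4333) = 8782.6470

8782.6470 $/yr


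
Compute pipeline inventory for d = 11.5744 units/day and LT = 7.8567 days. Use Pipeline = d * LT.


Pipeline = 11.5744 * 7.8567 = 90.9366

90.9366 units


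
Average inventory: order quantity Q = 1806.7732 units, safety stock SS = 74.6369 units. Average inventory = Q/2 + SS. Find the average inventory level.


Q/2 = 903.3866
Avg = 903.3866 + 74.6369 = 978.0235

978.0235 units


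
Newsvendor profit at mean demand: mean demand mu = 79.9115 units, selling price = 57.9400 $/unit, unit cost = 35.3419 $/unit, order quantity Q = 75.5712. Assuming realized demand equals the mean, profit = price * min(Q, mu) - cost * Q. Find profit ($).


Sales at mu = min(75.5712, 79.9115) = 75.5712
Revenue = 57.9400 * 75.5712 = 4378.5953
Total cost = 35.3419 * 75.5712 = 2670.8298
Profit = 4378.5953 - 2670.8298 = 1707.7655

1707.7655 $


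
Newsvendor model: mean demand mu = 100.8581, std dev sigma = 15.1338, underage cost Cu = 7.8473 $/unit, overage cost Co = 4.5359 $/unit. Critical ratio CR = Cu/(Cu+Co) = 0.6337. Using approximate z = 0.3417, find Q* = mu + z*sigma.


CR = Cu/(Cu+Co) = 7.8473/(7.8473+4.5359) = 0.6337
z = 0.3417
Q* = 100.8581 + 0.3417 * 15.1338 = 106.0293

106.0293 units


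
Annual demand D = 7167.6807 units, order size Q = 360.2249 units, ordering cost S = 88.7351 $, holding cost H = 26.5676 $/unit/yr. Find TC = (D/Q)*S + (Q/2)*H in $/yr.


Ordering cost = D*S/Q = 1765.6327
Holding cost = Q*H/2 = 4785.1555
TC = 1765.6327 + 4785.1555 = 6550.7882

6550.7882 $/yr


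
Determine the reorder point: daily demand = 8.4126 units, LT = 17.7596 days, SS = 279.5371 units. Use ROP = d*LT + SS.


d*LT = 8.4126 * 17.7596 = 149.4044
ROP = 149.4044 + 279.5371 = 428.9415

428.9415 units


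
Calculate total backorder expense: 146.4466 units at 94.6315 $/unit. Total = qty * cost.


Total = 146.4466 * 94.6315 = 13858.4614

13858.4614 $


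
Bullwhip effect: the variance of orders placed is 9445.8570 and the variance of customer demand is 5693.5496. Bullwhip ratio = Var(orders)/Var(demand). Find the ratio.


BW = 9445.8570 / 5693.5496 = 1.6590

1.6590


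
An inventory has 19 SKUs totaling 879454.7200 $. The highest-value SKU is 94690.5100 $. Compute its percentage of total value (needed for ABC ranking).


Top item = 94690.5100
Total = 879454.7200
Percentage = 94690.5100 / 879454.7200 * 100 = 10.7670

10.7670%


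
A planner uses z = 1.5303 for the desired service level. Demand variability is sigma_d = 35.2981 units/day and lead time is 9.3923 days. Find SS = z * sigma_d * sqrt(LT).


sqrt(LT) = sqrt(9.3923) = 3.0647
SS = 1.5303 * 35.2981 * 3.0647 = 165.5442

165.5442 units


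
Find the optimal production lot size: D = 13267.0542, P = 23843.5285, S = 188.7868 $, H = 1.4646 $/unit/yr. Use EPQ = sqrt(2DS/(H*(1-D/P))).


1 - D/P = 1 - 0.5564 = 0.4436
H*(1-D/P) = 0.6497
2DS = 5009289.4157
EPQ = sqrt(7710573.8496) = 2776.7920

2776.7920 units


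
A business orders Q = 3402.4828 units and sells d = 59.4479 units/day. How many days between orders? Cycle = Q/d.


Cycle = 3402.4828 / 59.4479 = 57.2347

57.2347 days


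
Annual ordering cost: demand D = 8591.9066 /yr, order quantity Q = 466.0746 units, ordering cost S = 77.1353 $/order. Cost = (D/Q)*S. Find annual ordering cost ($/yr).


Number of orders = D/Q = 18.4346
Cost = 18.4346 * 77.1353 = 1421.9597

1421.9597 $/yr


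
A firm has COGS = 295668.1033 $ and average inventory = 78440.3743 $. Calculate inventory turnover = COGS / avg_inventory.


Turnover = 295668.1033 / 78440.3743 = 3.7693

3.7693


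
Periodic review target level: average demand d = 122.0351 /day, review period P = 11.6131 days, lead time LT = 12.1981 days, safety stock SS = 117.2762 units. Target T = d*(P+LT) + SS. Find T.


P + LT = 23.8112
d*(P+LT) = 122.0351 * 23.8112 = 2905.8022
T = 2905.8022 + 117.2762 = 3023.0784

3023.0784 units


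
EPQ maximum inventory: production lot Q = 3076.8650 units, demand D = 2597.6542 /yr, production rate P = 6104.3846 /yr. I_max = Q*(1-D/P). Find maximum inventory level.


D/P = 0.4255
1 - D/P = 0.5745
I_max = 3076.8650 * 0.5745 = 1767.5387

1767.5387 units


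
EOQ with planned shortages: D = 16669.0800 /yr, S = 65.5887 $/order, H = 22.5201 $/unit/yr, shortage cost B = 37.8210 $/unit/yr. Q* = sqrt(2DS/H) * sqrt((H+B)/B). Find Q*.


sqrt(2DS/H) = 311.6020
sqrt((H+B)/B) = 1.2631
Q* = 311.6020 * 1.2631 = 393.5866

393.5866 units


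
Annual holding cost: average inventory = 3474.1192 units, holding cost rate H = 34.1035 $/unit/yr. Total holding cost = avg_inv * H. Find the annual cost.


Cost = 3474.1192 * 34.1035 = 118479.6241

118479.6241 $/yr


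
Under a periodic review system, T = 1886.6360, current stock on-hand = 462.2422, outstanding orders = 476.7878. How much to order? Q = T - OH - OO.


Inventory position = OH + OO = 462.2422 + 476.7878 = 939.0300
Q = 1886.6360 - 939.0300 = 947.6060

947.6060 units


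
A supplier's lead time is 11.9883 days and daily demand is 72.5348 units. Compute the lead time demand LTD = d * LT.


LTD = 72.5348 * 11.9883 = 869.5689

869.5689 units


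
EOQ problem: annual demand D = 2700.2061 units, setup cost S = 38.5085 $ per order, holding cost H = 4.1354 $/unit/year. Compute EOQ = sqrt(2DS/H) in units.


2*D*S = 2 * 2700.2061 * 38.5085 = 207961.7732
2*D*S/H = 50288.1881
EOQ = sqrt(50288.1881) = 224.2503

224.2503 units


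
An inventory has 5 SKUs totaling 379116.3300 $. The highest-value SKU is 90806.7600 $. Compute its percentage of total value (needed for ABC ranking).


Top item = 90806.7600
Total = 379116.3300
Percentage = 90806.7600 / 379116.3300 * 100 = 23.9522

23.9522%


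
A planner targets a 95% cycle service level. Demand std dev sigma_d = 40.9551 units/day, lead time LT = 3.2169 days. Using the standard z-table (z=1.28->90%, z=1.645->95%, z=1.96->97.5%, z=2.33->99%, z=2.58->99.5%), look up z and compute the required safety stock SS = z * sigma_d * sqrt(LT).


From the table, SL = 95% corresponds to z = 1.645
sqrt(LT) = sqrt(3.2169) = 1.7936
SS = 1.645 * 40.9551 * 1.7936 = 120.8350

120.8350 units


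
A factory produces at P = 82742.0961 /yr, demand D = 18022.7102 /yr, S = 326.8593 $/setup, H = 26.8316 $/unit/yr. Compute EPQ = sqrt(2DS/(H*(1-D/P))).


1 - D/P = 1 - 0.2178 = 0.7822
H*(1-D/P) = 20.9872
2DS = 11781780.8801
EPQ = sqrt(561379.4379) = 749.2526

749.2526 units


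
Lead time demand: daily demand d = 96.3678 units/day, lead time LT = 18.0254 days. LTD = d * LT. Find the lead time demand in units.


LTD = 96.3678 * 18.0254 = 1737.0681

1737.0681 units


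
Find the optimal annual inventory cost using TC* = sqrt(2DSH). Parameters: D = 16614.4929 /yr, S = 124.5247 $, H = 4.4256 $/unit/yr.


2*D*S*H = 18312378.1823
TC* = sqrt(18312378.1823) = 4279.2965

4279.2965 $/yr


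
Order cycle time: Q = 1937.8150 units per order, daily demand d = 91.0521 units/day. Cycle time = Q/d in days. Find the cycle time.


Cycle = 1937.8150 / 91.0521 = 21.2825

21.2825 days


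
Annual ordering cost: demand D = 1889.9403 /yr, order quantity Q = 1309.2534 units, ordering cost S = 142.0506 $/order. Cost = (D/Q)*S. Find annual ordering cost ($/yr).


Number of orders = D/Q = 1.4435
Cost = 1.4435 * 142.0506 = 205.0536

205.0536 $/yr


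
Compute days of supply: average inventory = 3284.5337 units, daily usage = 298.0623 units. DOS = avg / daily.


DOS = 3284.5337 / 298.0623 = 11.0196

11.0196 days


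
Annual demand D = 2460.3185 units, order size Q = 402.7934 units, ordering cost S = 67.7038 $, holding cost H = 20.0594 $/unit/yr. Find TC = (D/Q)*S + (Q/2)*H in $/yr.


Ordering cost = D*S/Q = 413.5443
Holding cost = Q*H/2 = 4039.8970
TC = 413.5443 + 4039.8970 = 4453.4413

4453.4413 $/yr


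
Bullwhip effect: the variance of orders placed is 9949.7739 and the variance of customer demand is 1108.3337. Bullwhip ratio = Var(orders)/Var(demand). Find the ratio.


BW = 9949.7739 / 1108.3337 = 8.9772

8.9772


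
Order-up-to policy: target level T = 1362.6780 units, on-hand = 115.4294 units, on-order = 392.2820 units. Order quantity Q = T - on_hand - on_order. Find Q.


Inventory position = OH + OO = 115.4294 + 392.2820 = 507.7114
Q = 1362.6780 - 507.7114 = 854.9666

854.9666 units


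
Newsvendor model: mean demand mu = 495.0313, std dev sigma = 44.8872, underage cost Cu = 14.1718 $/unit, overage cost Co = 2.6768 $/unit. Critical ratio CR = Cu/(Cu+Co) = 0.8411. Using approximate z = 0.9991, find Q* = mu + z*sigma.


CR = Cu/(Cu+Co) = 14.1718/(14.1718+2.6768) = 0.8411
z = 0.9991
Q* = 495.0313 + 0.9991 * 44.8872 = 539.8781

539.8781 units


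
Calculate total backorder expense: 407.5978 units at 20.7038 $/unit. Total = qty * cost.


Total = 407.5978 * 20.7038 = 8438.8233

8438.8233 $


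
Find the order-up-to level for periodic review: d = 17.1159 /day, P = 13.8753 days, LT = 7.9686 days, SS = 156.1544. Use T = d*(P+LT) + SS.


P + LT = 21.8439
d*(P+LT) = 17.1159 * 21.8439 = 373.8780
T = 373.8780 + 156.1544 = 530.0324

530.0324 units


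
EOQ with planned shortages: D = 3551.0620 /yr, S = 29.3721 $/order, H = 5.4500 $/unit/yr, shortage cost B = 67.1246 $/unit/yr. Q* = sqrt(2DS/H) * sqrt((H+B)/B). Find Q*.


sqrt(2DS/H) = 195.6426
sqrt((H+B)/B) = 1.0398
Q* = 195.6426 * 1.0398 = 203.4299

203.4299 units


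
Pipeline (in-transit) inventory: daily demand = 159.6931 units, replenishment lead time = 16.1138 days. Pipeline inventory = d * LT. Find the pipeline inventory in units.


Pipeline = 159.6931 * 16.1138 = 2573.2627

2573.2627 units


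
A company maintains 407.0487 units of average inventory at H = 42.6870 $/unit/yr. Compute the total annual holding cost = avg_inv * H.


Cost = 407.0487 * 42.6870 = 17375.6879

17375.6879 $/yr


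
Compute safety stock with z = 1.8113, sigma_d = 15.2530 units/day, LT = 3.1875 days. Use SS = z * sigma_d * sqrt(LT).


sqrt(LT) = sqrt(3.1875) = 1.7854
SS = 1.8113 * 15.2530 * 1.7854 = 49.3254

49.3254 units


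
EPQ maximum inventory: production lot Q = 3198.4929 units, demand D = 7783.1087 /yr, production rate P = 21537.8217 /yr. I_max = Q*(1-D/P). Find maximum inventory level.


D/P = 0.3614
1 - D/P = 0.6386
I_max = 3198.4929 * 0.6386 = 2042.6556

2042.6556 units


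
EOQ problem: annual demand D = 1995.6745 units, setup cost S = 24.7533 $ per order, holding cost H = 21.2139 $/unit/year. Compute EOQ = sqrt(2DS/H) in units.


2*D*S = 2 * 1995.6745 * 24.7533 = 98799.0592
2*D*S/H = 4657.2794
EOQ = sqrt(4657.2794) = 68.2443

68.2443 units


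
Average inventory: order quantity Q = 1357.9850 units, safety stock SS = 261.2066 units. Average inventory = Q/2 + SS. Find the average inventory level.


Q/2 = 678.9925
Avg = 678.9925 + 261.2066 = 940.1991

940.1991 units


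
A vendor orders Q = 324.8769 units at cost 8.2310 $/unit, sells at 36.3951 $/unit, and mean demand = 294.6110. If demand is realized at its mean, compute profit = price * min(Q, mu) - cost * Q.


Sales at mu = min(324.8769, 294.6110) = 294.6110
Revenue = 36.3951 * 294.6110 = 10722.3968
Total cost = 8.2310 * 324.8769 = 2674.0618
Profit = 10722.3968 - 2674.0618 = 8048.3350

8048.3350 $


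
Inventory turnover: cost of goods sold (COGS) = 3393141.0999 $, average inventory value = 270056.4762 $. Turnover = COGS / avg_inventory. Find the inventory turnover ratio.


Turnover = 3393141.0999 / 270056.4762 = 12.5646

12.5646


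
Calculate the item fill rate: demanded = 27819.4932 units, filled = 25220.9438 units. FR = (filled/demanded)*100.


FR = 25220.9438 / 27819.4932 * 100 = 90.6592

90.6592%


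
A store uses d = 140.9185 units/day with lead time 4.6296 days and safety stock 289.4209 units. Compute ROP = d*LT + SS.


d*LT = 140.9185 * 4.6296 = 652.3963
ROP = 652.3963 + 289.4209 = 941.8172

941.8172 units


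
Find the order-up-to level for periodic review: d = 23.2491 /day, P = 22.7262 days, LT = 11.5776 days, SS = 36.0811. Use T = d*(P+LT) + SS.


P + LT = 34.3038
d*(P+LT) = 23.2491 * 34.3038 = 797.5325
T = 797.5325 + 36.0811 = 833.6136

833.6136 units


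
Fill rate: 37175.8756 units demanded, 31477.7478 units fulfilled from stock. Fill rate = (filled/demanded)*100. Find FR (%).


FR = 31477.7478 / 37175.8756 * 100 = 84.6725

84.6725%


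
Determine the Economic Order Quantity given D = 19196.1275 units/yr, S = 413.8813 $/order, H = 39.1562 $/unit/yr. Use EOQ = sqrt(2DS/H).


2*D*S = 2 * 19196.1275 * 413.8813 = 15889836.4093
2*D*S/H = 405806.3962
EOQ = sqrt(405806.3962) = 637.0294

637.0294 units


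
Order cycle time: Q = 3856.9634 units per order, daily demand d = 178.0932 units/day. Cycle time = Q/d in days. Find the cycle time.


Cycle = 3856.9634 / 178.0932 = 21.6570

21.6570 days


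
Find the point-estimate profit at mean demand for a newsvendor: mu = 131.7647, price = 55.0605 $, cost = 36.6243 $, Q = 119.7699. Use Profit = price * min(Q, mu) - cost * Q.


Sales at mu = min(119.7699, 131.7647) = 119.7699
Revenue = 55.0605 * 119.7699 = 6594.5906
Total cost = 36.6243 * 119.7699 = 4386.4887
Profit = 6594.5906 - 4386.4887 = 2208.1018

2208.1018 $


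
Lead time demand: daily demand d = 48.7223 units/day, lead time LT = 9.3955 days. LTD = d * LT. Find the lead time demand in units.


LTD = 48.7223 * 9.3955 = 457.7704

457.7704 units


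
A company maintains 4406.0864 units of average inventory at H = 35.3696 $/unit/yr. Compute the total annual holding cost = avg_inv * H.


Cost = 4406.0864 * 35.3696 = 155841.5135

155841.5135 $/yr


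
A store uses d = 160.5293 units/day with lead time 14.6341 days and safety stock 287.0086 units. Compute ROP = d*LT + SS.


d*LT = 160.5293 * 14.6341 = 2349.2018
ROP = 2349.2018 + 287.0086 = 2636.2104

2636.2104 units


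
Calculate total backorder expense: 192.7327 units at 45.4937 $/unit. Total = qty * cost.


Total = 192.7327 * 45.4937 = 8768.1236

8768.1236 $


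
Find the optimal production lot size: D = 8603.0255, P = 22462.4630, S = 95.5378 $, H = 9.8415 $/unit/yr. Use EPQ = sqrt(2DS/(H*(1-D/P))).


1 - D/P = 1 - 0.3830 = 0.6170
H*(1-D/P) = 6.0722
2DS = 1643828.2592
EPQ = sqrt(270711.6312) = 520.2996

520.2996 units


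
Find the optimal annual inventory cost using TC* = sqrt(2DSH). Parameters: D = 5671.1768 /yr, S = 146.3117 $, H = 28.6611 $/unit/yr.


2*D*S*H = 47563641.0776
TC* = sqrt(47563641.0776) = 6896.6398

6896.6398 $/yr


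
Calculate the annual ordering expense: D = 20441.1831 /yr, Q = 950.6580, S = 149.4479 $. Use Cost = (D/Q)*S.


Number of orders = D/Q = 21.5021
Cost = 21.5021 * 149.4479 = 3213.4499

3213.4499 $/yr


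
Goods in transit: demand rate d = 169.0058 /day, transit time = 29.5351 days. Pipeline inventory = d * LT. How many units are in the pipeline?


Pipeline = 169.0058 * 29.5351 = 4991.6032

4991.6032 units


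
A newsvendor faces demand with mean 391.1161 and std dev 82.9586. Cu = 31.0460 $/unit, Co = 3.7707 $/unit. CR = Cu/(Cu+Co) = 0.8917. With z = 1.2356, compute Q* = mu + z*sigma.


CR = Cu/(Cu+Co) = 31.0460/(31.0460+3.7707) = 0.8917
z = 1.2356
Q* = 391.1161 + 1.2356 * 82.9586 = 493.6197

493.6197 units


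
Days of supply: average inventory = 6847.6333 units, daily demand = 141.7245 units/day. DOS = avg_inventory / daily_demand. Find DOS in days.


DOS = 6847.6333 / 141.7245 = 48.3165

48.3165 days


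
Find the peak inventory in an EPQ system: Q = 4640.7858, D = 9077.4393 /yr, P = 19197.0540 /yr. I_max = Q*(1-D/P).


D/P = 0.4729
1 - D/P = 0.5271
I_max = 4640.7858 * 0.5271 = 2446.3631

2446.3631 units


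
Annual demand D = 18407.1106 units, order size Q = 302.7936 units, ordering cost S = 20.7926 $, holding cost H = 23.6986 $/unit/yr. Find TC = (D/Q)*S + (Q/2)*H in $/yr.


Ordering cost = D*S/Q = 1264.0019
Holding cost = Q*H/2 = 3587.8922
TC = 1264.0019 + 3587.8922 = 4851.8941

4851.8941 $/yr


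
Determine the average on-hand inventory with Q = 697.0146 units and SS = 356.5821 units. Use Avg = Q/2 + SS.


Q/2 = 348.5073
Avg = 348.5073 + 356.5821 = 705.0894

705.0894 units


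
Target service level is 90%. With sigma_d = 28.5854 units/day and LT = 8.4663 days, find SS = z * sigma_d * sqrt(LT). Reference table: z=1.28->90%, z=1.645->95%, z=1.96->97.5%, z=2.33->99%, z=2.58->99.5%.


From the table, SL = 90% corresponds to z = 1.28
sqrt(LT) = sqrt(8.4663) = 2.9097
SS = 1.28 * 28.5854 * 2.9097 = 106.4636

106.4636 units


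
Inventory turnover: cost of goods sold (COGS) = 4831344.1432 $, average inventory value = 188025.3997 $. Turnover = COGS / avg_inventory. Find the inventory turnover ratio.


Turnover = 4831344.1432 / 188025.3997 = 25.6952

25.6952


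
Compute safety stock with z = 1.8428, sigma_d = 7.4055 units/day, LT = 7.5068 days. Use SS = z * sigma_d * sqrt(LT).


sqrt(LT) = sqrt(7.5068) = 2.7399
SS = 1.8428 * 7.4055 * 2.7399 = 37.3904

37.3904 units
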